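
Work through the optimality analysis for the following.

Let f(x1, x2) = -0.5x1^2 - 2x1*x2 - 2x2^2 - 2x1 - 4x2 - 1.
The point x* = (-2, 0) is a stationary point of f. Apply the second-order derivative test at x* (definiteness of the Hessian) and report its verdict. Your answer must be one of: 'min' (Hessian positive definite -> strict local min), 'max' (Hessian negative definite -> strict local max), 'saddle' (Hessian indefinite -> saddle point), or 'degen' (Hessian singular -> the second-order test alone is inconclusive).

Compute the Hessian H = grad^2 f:
  H = [[-1, -2], [-2, -4]]
Verify stationarity: grad f(x*) = H x* + g = (0, 0).
Eigenvalues of H: -5, 0.
H has a zero eigenvalue (singular; negative semidefinite but not definite), so H is neither positive definite, negative definite, nor indefinite. The second-order test alone is inconclusive -> degen.
(Indeed, f is constant along the null direction of H through x*, so x* is not a strict local extremum.)

degen


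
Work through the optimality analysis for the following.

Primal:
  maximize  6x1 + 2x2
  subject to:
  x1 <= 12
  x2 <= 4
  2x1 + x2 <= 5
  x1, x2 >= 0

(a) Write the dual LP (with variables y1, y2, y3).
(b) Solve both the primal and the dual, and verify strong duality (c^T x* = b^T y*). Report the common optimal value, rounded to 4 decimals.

The standard primal-dual pair for 'max c^T x s.t. A x <= b, x >= 0' is:
  Dual:  min b^T y  s.t.  A^T y >= c,  y >= 0.

So the dual LP is:
  minimize  12y1 + 4y2 + 5y3
  subject to:
    y1 + 2y3 >= 6
    y2 + y3 >= 2
    y1, y2, y3 >= 0

Solving the primal: x* = (2.5, 0).
  primal value c^T x* = 15.
Solving the dual: y* = (0, 0, 3).
  dual value b^T y* = 15.
Strong duality: c^T x* = b^T y*. Confirmed.

15


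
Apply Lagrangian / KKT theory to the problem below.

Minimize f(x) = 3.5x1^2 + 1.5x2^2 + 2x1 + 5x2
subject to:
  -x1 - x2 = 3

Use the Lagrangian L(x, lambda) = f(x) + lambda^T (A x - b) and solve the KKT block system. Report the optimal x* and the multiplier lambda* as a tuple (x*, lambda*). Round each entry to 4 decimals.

Form the Lagrangian:
  L(x, lambda) = (1/2) x^T Q x + c^T x + lambda^T (A x - b)
Stationarity (grad_x L = 0): Q x + c + A^T lambda = 0.
Primal feasibility: A x = b.

This gives the KKT block system:
  [ Q   A^T ] [ x     ]   [-c ]
  [ A    0  ] [ lambda ] = [ b ]

Solving the linear system:
  x*      = (-0.6, -2.4)
  lambda* = (-2.2)
  f(x*)   = -3.3

x* = (-0.6, -2.4), lambda* = (-2.2)


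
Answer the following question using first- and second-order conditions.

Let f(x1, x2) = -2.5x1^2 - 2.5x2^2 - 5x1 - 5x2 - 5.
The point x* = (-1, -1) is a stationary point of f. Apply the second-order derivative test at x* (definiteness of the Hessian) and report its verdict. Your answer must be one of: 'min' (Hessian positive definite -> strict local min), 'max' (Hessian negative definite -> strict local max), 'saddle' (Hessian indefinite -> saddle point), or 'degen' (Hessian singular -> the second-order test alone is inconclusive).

Compute the Hessian H = grad^2 f:
  H = [[-5, 0], [0, -5]]
Verify stationarity: grad f(x*) = H x* + g = (0, 0).
Eigenvalues of H: -5, -5.
Both eigenvalues < 0, so H is negative definite -> x* is a strict local max.

max


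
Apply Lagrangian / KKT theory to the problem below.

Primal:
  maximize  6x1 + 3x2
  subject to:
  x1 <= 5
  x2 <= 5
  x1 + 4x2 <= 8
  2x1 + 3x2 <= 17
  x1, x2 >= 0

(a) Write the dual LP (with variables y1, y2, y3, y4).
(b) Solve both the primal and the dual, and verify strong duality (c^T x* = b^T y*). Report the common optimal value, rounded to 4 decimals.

The standard primal-dual pair for 'max c^T x s.t. A x <= b, x >= 0' is:
  Dual:  min b^T y  s.t.  A^T y >= c,  y >= 0.

So the dual LP is:
  minimize  5y1 + 5y2 + 8y3 + 17y4
  subject to:
    y1 + y3 + 2y4 >= 6
    y2 + 4y3 + 3y4 >= 3
    y1, y2, y3, y4 >= 0

Solving the primal: x* = (5, 0.75).
  primal value c^T x* = 32.25.
Solving the dual: y* = (5.25, 0, 0.75, 0).
  dual value b^T y* = 32.25.
Strong duality: c^T x* = b^T y*. Confirmed.

32.25


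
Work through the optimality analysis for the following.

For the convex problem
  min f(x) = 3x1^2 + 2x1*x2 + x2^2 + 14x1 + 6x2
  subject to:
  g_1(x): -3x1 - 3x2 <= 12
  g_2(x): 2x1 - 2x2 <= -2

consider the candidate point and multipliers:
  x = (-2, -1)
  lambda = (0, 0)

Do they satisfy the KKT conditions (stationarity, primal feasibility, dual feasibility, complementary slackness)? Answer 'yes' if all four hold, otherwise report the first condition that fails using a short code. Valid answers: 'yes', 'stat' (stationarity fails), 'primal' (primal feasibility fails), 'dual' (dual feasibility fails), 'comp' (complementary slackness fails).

Gradient of f: grad f(x) = Q x + c = (0, 0)
Constraint values g_i(x) = a_i^T x - b_i:
  g_1((-2, -1)) = -3
  g_2((-2, -1)) = 0
Stationarity residual: grad f(x) + sum_i lambda_i a_i = (0, 0)
  -> stationarity OK
Primal feasibility (all g_i <= 0): OK
Dual feasibility (all lambda_i >= 0): OK
Complementary slackness (lambda_i * g_i(x) = 0 for all i): OK

Verdict: yes, KKT holds.

yes


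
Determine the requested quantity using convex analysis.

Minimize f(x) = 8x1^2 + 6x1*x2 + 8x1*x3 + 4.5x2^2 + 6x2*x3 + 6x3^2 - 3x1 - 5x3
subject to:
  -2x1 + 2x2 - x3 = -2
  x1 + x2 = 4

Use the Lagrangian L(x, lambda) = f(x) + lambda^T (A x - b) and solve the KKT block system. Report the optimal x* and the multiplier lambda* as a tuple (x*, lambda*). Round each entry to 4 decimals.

Form the Lagrangian:
  L(x, lambda) = (1/2) x^T Q x + c^T x + lambda^T (A x - b)
Stationarity (grad_x L = 0): Q x + c + A^T lambda = 0.
Primal feasibility: A x = b.

This gives the KKT block system:
  [ Q   A^T ] [ x     ]   [-c ]
  [ A    0  ] [ lambda ] = [ b ]

Solving the linear system:
  x*      = (2.9153, 1.0847, -1.6614)
  lambda* = (4.8942, -27.0741)
  f(x*)   = 58.8228

x* = (2.9153, 1.0847, -1.6614), lambda* = (4.8942, -27.0741)


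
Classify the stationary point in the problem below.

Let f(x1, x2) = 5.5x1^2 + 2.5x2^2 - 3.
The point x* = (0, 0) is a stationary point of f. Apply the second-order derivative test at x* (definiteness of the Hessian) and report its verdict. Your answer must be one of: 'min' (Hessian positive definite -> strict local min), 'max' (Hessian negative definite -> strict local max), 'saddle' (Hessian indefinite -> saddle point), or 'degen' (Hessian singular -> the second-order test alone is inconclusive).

Compute the Hessian H = grad^2 f:
  H = [[11, 0], [0, 5]]
Verify stationarity: grad f(x*) = H x* + g = (0, 0).
Eigenvalues of H: 5, 11.
Both eigenvalues > 0, so H is positive definite -> x* is a strict local min.

min


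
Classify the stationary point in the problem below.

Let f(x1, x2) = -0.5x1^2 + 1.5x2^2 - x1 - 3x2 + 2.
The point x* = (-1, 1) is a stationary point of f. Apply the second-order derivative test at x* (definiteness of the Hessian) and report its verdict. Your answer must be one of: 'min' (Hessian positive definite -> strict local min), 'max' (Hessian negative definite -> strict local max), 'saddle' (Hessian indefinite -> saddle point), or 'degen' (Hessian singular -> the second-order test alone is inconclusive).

Compute the Hessian H = grad^2 f:
  H = [[-1, 0], [0, 3]]
Verify stationarity: grad f(x*) = H x* + g = (0, 0).
Eigenvalues of H: -1, 3.
Eigenvalues have mixed signs, so H is indefinite -> x* is a saddle point.

saddle


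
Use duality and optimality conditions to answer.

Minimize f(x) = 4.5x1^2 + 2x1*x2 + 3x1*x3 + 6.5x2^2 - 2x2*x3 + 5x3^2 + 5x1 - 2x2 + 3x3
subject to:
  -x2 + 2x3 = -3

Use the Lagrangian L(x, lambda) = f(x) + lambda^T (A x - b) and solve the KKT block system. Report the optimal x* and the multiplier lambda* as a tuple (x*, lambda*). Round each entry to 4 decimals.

Form the Lagrangian:
  L(x, lambda) = (1/2) x^T Q x + c^T x + lambda^T (A x - b)
Stationarity (grad_x L = 0): Q x + c + A^T lambda = 0.
Primal feasibility: A x = b.

This gives the KKT block system:
  [ Q   A^T ] [ x     ]   [-c ]
  [ A    0  ] [ lambda ] = [ b ]

Solving the linear system:
  x*      = (-0.222, 0.4279, -1.286)
  lambda* = (5.6911)
  f(x*)   = 5.6247

x* = (-0.222, 0.4279, -1.286), lambda* = (5.6911)


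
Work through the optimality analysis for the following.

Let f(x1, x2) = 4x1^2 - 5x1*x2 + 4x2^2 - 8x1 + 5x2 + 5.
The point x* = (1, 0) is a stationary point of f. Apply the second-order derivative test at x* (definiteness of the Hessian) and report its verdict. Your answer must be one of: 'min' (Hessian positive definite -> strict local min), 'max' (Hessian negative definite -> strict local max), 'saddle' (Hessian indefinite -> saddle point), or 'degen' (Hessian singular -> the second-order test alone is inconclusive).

Compute the Hessian H = grad^2 f:
  H = [[8, -5], [-5, 8]]
Verify stationarity: grad f(x*) = H x* + g = (0, 0).
Eigenvalues of H: 3, 13.
Both eigenvalues > 0, so H is positive definite -> x* is a strict local min.

min


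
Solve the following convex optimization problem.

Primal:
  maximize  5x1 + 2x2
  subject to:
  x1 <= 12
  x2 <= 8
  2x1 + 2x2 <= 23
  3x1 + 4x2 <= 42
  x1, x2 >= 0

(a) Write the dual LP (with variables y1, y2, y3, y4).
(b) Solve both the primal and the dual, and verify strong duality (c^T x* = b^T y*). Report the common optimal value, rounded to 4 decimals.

The standard primal-dual pair for 'max c^T x s.t. A x <= b, x >= 0' is:
  Dual:  min b^T y  s.t.  A^T y >= c,  y >= 0.

So the dual LP is:
  minimize  12y1 + 8y2 + 23y3 + 42y4
  subject to:
    y1 + 2y3 + 3y4 >= 5
    y2 + 2y3 + 4y4 >= 2
    y1, y2, y3, y4 >= 0

Solving the primal: x* = (11.5, 0).
  primal value c^T x* = 57.5.
Solving the dual: y* = (0, 0, 2.5, 0).
  dual value b^T y* = 57.5.
Strong duality: c^T x* = b^T y*. Confirmed.

57.5


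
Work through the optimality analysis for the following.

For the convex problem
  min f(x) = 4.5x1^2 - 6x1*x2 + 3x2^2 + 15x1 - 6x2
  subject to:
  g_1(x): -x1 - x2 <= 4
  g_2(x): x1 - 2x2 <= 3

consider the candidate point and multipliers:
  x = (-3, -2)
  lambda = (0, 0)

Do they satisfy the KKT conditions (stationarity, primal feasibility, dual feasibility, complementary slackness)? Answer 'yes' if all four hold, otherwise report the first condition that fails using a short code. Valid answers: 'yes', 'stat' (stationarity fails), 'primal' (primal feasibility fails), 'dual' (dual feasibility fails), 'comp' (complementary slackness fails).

Gradient of f: grad f(x) = Q x + c = (0, 0)
Constraint values g_i(x) = a_i^T x - b_i:
  g_1((-3, -2)) = 1
  g_2((-3, -2)) = -2
Stationarity residual: grad f(x) + sum_i lambda_i a_i = (0, 0)
  -> stationarity OK
Primal feasibility (all g_i <= 0): FAILS
Dual feasibility (all lambda_i >= 0): OK
Complementary slackness (lambda_i * g_i(x) = 0 for all i): OK

Verdict: the first failing condition is primal_feasibility -> primal.

primal


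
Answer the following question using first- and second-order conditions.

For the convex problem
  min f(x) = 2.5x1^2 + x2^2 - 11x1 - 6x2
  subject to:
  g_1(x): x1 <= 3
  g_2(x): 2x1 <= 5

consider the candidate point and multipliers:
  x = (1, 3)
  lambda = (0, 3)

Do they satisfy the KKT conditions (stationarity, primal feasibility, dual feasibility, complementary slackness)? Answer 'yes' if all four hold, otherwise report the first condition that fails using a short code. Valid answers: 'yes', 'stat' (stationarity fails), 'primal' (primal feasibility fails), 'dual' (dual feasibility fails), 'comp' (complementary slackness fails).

Gradient of f: grad f(x) = Q x + c = (-6, 0)
Constraint values g_i(x) = a_i^T x - b_i:
  g_1((1, 3)) = -2
  g_2((1, 3)) = -3
Stationarity residual: grad f(x) + sum_i lambda_i a_i = (0, 0)
  -> stationarity OK
Primal feasibility (all g_i <= 0): OK
Dual feasibility (all lambda_i >= 0): OK
Complementary slackness (lambda_i * g_i(x) = 0 for all i): FAILS

Verdict: the first failing condition is complementary_slackness -> comp.

comp


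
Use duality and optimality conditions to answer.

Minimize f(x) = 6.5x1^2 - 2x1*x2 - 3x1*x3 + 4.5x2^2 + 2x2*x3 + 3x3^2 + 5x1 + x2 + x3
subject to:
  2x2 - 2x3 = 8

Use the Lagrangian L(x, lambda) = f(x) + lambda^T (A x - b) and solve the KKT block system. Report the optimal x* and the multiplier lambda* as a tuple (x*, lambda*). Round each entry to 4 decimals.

Form the Lagrangian:
  L(x, lambda) = (1/2) x^T Q x + c^T x + lambda^T (A x - b)
Stationarity (grad_x L = 0): Q x + c + A^T lambda = 0.
Primal feasibility: A x = b.

This gives the KKT block system:
  [ Q   A^T ] [ x     ]   [-c ]
  [ A    0  ] [ lambda ] = [ b ]

Solving the linear system:
  x*      = (-0.7793, 1.3739, -2.6261)
  lambda* = (-4.8356)
  f(x*)   = 16.768

x* = (-0.7793, 1.3739, -2.6261), lambda* = (-4.8356)


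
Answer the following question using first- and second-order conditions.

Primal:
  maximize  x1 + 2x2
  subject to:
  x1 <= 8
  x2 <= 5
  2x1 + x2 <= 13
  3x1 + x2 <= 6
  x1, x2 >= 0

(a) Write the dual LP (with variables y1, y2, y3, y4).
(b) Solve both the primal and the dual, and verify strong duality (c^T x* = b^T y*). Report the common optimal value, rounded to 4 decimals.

The standard primal-dual pair for 'max c^T x s.t. A x <= b, x >= 0' is:
  Dual:  min b^T y  s.t.  A^T y >= c,  y >= 0.

So the dual LP is:
  minimize  8y1 + 5y2 + 13y3 + 6y4
  subject to:
    y1 + 2y3 + 3y4 >= 1
    y2 + y3 + y4 >= 2
    y1, y2, y3, y4 >= 0

Solving the primal: x* = (0.3333, 5).
  primal value c^T x* = 10.3333.
Solving the dual: y* = (0, 1.6667, 0, 0.3333).
  dual value b^T y* = 10.3333.
Strong duality: c^T x* = b^T y*. Confirmed.

10.3333


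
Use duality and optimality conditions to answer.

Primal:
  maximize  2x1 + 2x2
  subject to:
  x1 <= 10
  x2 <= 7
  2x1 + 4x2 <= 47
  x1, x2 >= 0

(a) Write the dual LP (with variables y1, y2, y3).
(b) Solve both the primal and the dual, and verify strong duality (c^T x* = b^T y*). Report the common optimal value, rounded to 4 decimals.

The standard primal-dual pair for 'max c^T x s.t. A x <= b, x >= 0' is:
  Dual:  min b^T y  s.t.  A^T y >= c,  y >= 0.

So the dual LP is:
  minimize  10y1 + 7y2 + 47y3
  subject to:
    y1 + 2y3 >= 2
    y2 + 4y3 >= 2
    y1, y2, y3 >= 0

Solving the primal: x* = (10, 6.75).
  primal value c^T x* = 33.5.
Solving the dual: y* = (1, 0, 0.5).
  dual value b^T y* = 33.5.
Strong duality: c^T x* = b^T y*. Confirmed.

33.5


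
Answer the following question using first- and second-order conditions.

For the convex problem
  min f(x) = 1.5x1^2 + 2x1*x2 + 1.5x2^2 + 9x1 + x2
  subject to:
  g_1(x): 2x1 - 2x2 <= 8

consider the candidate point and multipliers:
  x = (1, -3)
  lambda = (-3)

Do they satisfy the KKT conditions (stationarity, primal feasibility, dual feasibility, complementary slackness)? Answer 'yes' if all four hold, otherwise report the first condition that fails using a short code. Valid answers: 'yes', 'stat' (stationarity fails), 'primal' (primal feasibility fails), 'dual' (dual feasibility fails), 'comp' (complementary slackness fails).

Gradient of f: grad f(x) = Q x + c = (6, -6)
Constraint values g_i(x) = a_i^T x - b_i:
  g_1((1, -3)) = 0
Stationarity residual: grad f(x) + sum_i lambda_i a_i = (0, 0)
  -> stationarity OK
Primal feasibility (all g_i <= 0): OK
Dual feasibility (all lambda_i >= 0): FAILS
Complementary slackness (lambda_i * g_i(x) = 0 for all i): OK

Verdict: the first failing condition is dual_feasibility -> dual.

dual


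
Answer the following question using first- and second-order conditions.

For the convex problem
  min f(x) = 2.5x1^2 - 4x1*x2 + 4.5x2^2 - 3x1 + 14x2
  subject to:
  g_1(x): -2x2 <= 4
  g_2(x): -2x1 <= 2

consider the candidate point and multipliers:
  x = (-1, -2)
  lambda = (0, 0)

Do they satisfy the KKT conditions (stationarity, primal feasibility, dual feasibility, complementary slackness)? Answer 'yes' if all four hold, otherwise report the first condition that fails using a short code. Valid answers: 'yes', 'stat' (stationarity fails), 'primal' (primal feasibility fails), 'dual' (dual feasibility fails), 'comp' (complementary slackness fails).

Gradient of f: grad f(x) = Q x + c = (0, 0)
Constraint values g_i(x) = a_i^T x - b_i:
  g_1((-1, -2)) = 0
  g_2((-1, -2)) = 0
Stationarity residual: grad f(x) + sum_i lambda_i a_i = (0, 0)
  -> stationarity OK
Primal feasibility (all g_i <= 0): OK
Dual feasibility (all lambda_i >= 0): OK
Complementary slackness (lambda_i * g_i(x) = 0 for all i): OK

Verdict: yes, KKT holds.

yes


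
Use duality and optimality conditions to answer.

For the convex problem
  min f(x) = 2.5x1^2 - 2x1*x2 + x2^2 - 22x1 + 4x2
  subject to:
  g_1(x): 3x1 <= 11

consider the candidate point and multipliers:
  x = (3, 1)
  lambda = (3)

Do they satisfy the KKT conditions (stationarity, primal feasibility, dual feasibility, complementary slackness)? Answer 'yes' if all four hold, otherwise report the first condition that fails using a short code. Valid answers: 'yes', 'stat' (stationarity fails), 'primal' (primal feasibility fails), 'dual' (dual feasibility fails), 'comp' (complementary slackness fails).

Gradient of f: grad f(x) = Q x + c = (-9, 0)
Constraint values g_i(x) = a_i^T x - b_i:
  g_1((3, 1)) = -2
Stationarity residual: grad f(x) + sum_i lambda_i a_i = (0, 0)
  -> stationarity OK
Primal feasibility (all g_i <= 0): OK
Dual feasibility (all lambda_i >= 0): OK
Complementary slackness (lambda_i * g_i(x) = 0 for all i): FAILS

Verdict: the first failing condition is complementary_slackness -> comp.

comp


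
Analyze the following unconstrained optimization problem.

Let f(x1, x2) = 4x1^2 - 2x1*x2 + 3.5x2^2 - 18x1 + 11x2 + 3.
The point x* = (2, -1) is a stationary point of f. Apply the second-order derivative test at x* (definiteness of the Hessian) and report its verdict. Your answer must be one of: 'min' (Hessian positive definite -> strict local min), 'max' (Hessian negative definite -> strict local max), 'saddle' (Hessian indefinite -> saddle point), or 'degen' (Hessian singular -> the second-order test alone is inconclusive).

Compute the Hessian H = grad^2 f:
  H = [[8, -2], [-2, 7]]
Verify stationarity: grad f(x*) = H x* + g = (0, 0).
Eigenvalues of H: 5.4384, 9.5616.
Both eigenvalues > 0, so H is positive definite -> x* is a strict local min.

min


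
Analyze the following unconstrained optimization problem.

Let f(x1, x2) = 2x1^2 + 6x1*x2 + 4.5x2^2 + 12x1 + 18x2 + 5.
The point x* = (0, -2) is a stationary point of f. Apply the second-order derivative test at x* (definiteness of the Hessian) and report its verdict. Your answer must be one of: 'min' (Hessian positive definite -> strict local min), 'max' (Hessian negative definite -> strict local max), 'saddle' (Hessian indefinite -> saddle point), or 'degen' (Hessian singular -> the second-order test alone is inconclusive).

Compute the Hessian H = grad^2 f:
  H = [[4, 6], [6, 9]]
Verify stationarity: grad f(x*) = H x* + g = (0, 0).
Eigenvalues of H: 0, 13.
H has a zero eigenvalue (singular; positive semidefinite but not definite), so H is neither positive definite, negative definite, nor indefinite. The second-order test alone is inconclusive -> degen.
(Indeed, f is constant along the null direction of H through x*, so x* is not a strict local extremum.)

degen


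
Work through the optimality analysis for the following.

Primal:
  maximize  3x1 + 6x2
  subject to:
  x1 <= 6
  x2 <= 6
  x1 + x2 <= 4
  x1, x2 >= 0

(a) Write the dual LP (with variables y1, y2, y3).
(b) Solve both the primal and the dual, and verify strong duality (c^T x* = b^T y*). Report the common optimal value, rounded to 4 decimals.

The standard primal-dual pair for 'max c^T x s.t. A x <= b, x >= 0' is:
  Dual:  min b^T y  s.t.  A^T y >= c,  y >= 0.

So the dual LP is:
  minimize  6y1 + 6y2 + 4y3
  subject to:
    y1 + y3 >= 3
    y2 + y3 >= 6
    y1, y2, y3 >= 0

Solving the primal: x* = (0, 4).
  primal value c^T x* = 24.
Solving the dual: y* = (0, 0, 6).
  dual value b^T y* = 24.
Strong duality: c^T x* = b^T y*. Confirmed.

24


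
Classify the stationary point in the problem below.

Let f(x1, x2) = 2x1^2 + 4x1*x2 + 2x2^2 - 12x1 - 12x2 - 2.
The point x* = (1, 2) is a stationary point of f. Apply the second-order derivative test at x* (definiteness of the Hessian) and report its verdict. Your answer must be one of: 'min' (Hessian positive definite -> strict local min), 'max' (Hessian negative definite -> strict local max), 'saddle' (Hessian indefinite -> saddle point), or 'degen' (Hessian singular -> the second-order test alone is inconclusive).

Compute the Hessian H = grad^2 f:
  H = [[4, 4], [4, 4]]
Verify stationarity: grad f(x*) = H x* + g = (0, 0).
Eigenvalues of H: 0, 8.
H has a zero eigenvalue (singular; positive semidefinite but not definite), so H is neither positive definite, negative definite, nor indefinite. The second-order test alone is inconclusive -> degen.
(Indeed, f is constant along the null direction of H through x*, so x* is not a strict local extremum.)

degen


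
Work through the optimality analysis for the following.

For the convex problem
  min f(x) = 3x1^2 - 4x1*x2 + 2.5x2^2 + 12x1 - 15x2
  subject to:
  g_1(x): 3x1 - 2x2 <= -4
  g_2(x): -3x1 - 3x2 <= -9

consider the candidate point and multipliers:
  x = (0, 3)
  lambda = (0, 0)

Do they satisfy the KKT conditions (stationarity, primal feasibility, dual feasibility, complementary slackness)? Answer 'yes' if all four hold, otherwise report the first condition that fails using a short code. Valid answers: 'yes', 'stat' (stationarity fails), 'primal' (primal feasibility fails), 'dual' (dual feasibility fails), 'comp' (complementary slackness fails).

Gradient of f: grad f(x) = Q x + c = (0, 0)
Constraint values g_i(x) = a_i^T x - b_i:
  g_1((0, 3)) = -2
  g_2((0, 3)) = 0
Stationarity residual: grad f(x) + sum_i lambda_i a_i = (0, 0)
  -> stationarity OK
Primal feasibility (all g_i <= 0): OK
Dual feasibility (all lambda_i >= 0): OK
Complementary slackness (lambda_i * g_i(x) = 0 for all i): OK

Verdict: yes, KKT holds.

yes


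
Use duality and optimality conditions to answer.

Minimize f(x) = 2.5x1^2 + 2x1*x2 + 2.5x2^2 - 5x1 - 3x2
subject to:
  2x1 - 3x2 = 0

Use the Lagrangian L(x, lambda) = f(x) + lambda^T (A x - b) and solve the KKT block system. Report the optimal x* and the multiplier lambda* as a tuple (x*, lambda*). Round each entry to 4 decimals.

Form the Lagrangian:
  L(x, lambda) = (1/2) x^T Q x + c^T x + lambda^T (A x - b)
Stationarity (grad_x L = 0): Q x + c + A^T lambda = 0.
Primal feasibility: A x = b.

This gives the KKT block system:
  [ Q   A^T ] [ x     ]   [-c ]
  [ A    0  ] [ lambda ] = [ b ]

Solving the linear system:
  x*      = (0.7079, 0.4719)
  lambda* = (0.2584)
  f(x*)   = -2.4775

x* = (0.7079, 0.4719), lambda* = (0.2584)


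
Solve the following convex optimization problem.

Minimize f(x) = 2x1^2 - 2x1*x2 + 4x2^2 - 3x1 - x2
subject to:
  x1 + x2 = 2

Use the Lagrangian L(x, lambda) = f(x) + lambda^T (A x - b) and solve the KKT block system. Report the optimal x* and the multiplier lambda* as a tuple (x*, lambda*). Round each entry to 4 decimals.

Form the Lagrangian:
  L(x, lambda) = (1/2) x^T Q x + c^T x + lambda^T (A x - b)
Stationarity (grad_x L = 0): Q x + c + A^T lambda = 0.
Primal feasibility: A x = b.

This gives the KKT block system:
  [ Q   A^T ] [ x     ]   [-c ]
  [ A    0  ] [ lambda ] = [ b ]

Solving the linear system:
  x*      = (1.375, 0.625)
  lambda* = (-1.25)
  f(x*)   = -1.125

x* = (1.375, 0.625), lambda* = (-1.25)


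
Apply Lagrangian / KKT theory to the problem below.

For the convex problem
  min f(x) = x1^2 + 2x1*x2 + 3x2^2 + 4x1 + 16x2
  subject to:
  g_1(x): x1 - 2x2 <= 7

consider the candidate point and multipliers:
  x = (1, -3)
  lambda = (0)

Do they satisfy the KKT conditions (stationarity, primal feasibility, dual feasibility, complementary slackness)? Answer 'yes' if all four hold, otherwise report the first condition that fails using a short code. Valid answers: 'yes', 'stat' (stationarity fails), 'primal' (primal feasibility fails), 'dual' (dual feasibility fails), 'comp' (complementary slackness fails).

Gradient of f: grad f(x) = Q x + c = (0, 0)
Constraint values g_i(x) = a_i^T x - b_i:
  g_1((1, -3)) = 0
Stationarity residual: grad f(x) + sum_i lambda_i a_i = (0, 0)
  -> stationarity OK
Primal feasibility (all g_i <= 0): OK
Dual feasibility (all lambda_i >= 0): OK
Complementary slackness (lambda_i * g_i(x) = 0 for all i): OK

Verdict: yes, KKT holds.

yes


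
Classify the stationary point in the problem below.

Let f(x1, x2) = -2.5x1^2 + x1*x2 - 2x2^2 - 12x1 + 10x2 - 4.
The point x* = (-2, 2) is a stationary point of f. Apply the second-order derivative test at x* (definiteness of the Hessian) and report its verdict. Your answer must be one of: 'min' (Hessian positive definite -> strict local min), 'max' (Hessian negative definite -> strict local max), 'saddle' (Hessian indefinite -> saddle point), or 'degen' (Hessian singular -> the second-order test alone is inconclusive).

Compute the Hessian H = grad^2 f:
  H = [[-5, 1], [1, -4]]
Verify stationarity: grad f(x*) = H x* + g = (0, 0).
Eigenvalues of H: -5.618, -3.382.
Both eigenvalues < 0, so H is negative definite -> x* is a strict local max.

max


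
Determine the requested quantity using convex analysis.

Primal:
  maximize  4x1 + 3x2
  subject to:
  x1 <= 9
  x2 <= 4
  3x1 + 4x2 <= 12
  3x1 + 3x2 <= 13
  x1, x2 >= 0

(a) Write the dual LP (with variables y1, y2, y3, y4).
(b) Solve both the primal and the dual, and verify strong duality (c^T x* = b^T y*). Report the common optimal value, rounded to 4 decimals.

The standard primal-dual pair for 'max c^T x s.t. A x <= b, x >= 0' is:
  Dual:  min b^T y  s.t.  A^T y >= c,  y >= 0.

So the dual LP is:
  minimize  9y1 + 4y2 + 12y3 + 13y4
  subject to:
    y1 + 3y3 + 3y4 >= 4
    y2 + 4y3 + 3y4 >= 3
    y1, y2, y3, y4 >= 0

Solving the primal: x* = (4, 0).
  primal value c^T x* = 16.
Solving the dual: y* = (0, 0, 1.3333, 0).
  dual value b^T y* = 16.
Strong duality: c^T x* = b^T y*. Confirmed.

16


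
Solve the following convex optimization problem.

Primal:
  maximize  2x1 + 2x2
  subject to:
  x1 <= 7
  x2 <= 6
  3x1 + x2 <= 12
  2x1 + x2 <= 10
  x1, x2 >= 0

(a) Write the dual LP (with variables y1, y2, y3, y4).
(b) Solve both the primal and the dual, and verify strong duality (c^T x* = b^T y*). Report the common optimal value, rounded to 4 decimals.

The standard primal-dual pair for 'max c^T x s.t. A x <= b, x >= 0' is:
  Dual:  min b^T y  s.t.  A^T y >= c,  y >= 0.

So the dual LP is:
  minimize  7y1 + 6y2 + 12y3 + 10y4
  subject to:
    y1 + 3y3 + 2y4 >= 2
    y2 + y3 + y4 >= 2
    y1, y2, y3, y4 >= 0

Solving the primal: x* = (2, 6).
  primal value c^T x* = 16.
Solving the dual: y* = (0, 1.3333, 0.6667, 0).
  dual value b^T y* = 16.
Strong duality: c^T x* = b^T y*. Confirmed.

16


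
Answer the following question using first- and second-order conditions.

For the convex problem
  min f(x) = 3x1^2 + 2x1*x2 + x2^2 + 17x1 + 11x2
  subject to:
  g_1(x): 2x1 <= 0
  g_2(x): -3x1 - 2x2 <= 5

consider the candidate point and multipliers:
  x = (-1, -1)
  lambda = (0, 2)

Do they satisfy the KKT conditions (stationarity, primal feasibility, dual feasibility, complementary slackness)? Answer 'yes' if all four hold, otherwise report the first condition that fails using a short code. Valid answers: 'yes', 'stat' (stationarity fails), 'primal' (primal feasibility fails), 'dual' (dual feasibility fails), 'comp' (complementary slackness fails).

Gradient of f: grad f(x) = Q x + c = (9, 7)
Constraint values g_i(x) = a_i^T x - b_i:
  g_1((-1, -1)) = -2
  g_2((-1, -1)) = 0
Stationarity residual: grad f(x) + sum_i lambda_i a_i = (3, 3)
  -> stationarity FAILS
Primal feasibility (all g_i <= 0): OK
Dual feasibility (all lambda_i >= 0): OK
Complementary slackness (lambda_i * g_i(x) = 0 for all i): OK

Verdict: the first failing condition is stationarity -> stat.

stat


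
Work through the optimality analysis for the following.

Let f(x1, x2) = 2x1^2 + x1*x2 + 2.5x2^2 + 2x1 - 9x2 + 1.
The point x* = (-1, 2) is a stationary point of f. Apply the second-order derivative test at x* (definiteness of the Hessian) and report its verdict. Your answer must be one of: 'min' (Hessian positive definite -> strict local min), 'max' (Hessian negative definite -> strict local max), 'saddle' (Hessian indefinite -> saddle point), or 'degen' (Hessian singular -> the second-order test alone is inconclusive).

Compute the Hessian H = grad^2 f:
  H = [[4, 1], [1, 5]]
Verify stationarity: grad f(x*) = H x* + g = (0, 0).
Eigenvalues of H: 3.382, 5.618.
Both eigenvalues > 0, so H is positive definite -> x* is a strict local min.

min


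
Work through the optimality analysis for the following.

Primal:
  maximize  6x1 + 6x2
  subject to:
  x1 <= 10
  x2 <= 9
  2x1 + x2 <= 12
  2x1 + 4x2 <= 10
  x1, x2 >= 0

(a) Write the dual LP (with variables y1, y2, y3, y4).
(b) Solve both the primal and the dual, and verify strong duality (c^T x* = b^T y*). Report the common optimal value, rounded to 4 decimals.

The standard primal-dual pair for 'max c^T x s.t. A x <= b, x >= 0' is:
  Dual:  min b^T y  s.t.  A^T y >= c,  y >= 0.

So the dual LP is:
  minimize  10y1 + 9y2 + 12y3 + 10y4
  subject to:
    y1 + 2y3 + 2y4 >= 6
    y2 + y3 + 4y4 >= 6
    y1, y2, y3, y4 >= 0

Solving the primal: x* = (5, 0).
  primal value c^T x* = 30.
Solving the dual: y* = (0, 0, 0, 3).
  dual value b^T y* = 30.
Strong duality: c^T x* = b^T y*. Confirmed.

30


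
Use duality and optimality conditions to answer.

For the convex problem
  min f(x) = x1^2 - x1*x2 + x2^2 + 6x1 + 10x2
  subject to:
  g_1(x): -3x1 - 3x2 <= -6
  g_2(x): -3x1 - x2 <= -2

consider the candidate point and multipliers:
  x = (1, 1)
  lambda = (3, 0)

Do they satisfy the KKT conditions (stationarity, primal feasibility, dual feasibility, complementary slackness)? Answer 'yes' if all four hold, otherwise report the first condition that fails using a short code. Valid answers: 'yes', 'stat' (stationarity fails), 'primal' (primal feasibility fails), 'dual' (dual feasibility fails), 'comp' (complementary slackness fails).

Gradient of f: grad f(x) = Q x + c = (7, 11)
Constraint values g_i(x) = a_i^T x - b_i:
  g_1((1, 1)) = 0
  g_2((1, 1)) = -2
Stationarity residual: grad f(x) + sum_i lambda_i a_i = (-2, 2)
  -> stationarity FAILS
Primal feasibility (all g_i <= 0): OK
Dual feasibility (all lambda_i >= 0): OK
Complementary slackness (lambda_i * g_i(x) = 0 for all i): OK

Verdict: the first failing condition is stationarity -> stat.

stat


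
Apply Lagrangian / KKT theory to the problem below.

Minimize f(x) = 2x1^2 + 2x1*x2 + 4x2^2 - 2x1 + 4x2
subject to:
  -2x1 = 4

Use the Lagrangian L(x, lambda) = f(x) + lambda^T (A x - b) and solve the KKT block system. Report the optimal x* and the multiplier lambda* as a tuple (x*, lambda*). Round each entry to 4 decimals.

Form the Lagrangian:
  L(x, lambda) = (1/2) x^T Q x + c^T x + lambda^T (A x - b)
Stationarity (grad_x L = 0): Q x + c + A^T lambda = 0.
Primal feasibility: A x = b.

This gives the KKT block system:
  [ Q   A^T ] [ x     ]   [-c ]
  [ A    0  ] [ lambda ] = [ b ]

Solving the linear system:
  x*      = (-2, 0)
  lambda* = (-5)
  f(x*)   = 12

x* = (-2, 0), lambda* = (-5)


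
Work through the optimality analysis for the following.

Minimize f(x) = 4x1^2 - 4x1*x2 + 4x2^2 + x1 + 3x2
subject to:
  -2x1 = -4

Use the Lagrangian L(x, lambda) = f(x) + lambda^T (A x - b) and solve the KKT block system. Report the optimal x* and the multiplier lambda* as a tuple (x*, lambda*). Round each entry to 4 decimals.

Form the Lagrangian:
  L(x, lambda) = (1/2) x^T Q x + c^T x + lambda^T (A x - b)
Stationarity (grad_x L = 0): Q x + c + A^T lambda = 0.
Primal feasibility: A x = b.

This gives the KKT block system:
  [ Q   A^T ] [ x     ]   [-c ]
  [ A    0  ] [ lambda ] = [ b ]

Solving the linear system:
  x*      = (2, 0.625)
  lambda* = (7.25)
  f(x*)   = 16.4375

x* = (2, 0.625), lambda* = (7.25)


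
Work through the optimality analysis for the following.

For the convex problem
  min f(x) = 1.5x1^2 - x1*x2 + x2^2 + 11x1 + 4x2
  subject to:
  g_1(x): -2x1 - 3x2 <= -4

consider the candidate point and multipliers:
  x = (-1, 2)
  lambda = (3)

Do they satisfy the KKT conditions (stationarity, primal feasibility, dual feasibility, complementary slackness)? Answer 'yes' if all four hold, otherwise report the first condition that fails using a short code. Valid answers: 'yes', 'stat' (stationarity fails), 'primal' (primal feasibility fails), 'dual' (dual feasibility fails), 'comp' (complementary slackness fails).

Gradient of f: grad f(x) = Q x + c = (6, 9)
Constraint values g_i(x) = a_i^T x - b_i:
  g_1((-1, 2)) = 0
Stationarity residual: grad f(x) + sum_i lambda_i a_i = (0, 0)
  -> stationarity OK
Primal feasibility (all g_i <= 0): OK
Dual feasibility (all lambda_i >= 0): OK
Complementary slackness (lambda_i * g_i(x) = 0 for all i): OK

Verdict: yes, KKT holds.

yes


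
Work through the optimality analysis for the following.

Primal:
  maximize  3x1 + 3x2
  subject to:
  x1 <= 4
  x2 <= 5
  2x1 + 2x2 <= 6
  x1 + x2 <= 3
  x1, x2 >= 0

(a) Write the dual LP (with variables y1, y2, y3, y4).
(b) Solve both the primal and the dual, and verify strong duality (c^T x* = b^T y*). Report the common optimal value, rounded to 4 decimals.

The standard primal-dual pair for 'max c^T x s.t. A x <= b, x >= 0' is:
  Dual:  min b^T y  s.t.  A^T y >= c,  y >= 0.

So the dual LP is:
  minimize  4y1 + 5y2 + 6y3 + 3y4
  subject to:
    y1 + 2y3 + y4 >= 3
    y2 + 2y3 + y4 >= 3
    y1, y2, y3, y4 >= 0

Solving the primal: x* = (3, 0).
  primal value c^T x* = 9.
Solving the dual: y* = (0, 0, 1.5, 0).
  dual value b^T y* = 9.
Strong duality: c^T x* = b^T y*. Confirmed.

9


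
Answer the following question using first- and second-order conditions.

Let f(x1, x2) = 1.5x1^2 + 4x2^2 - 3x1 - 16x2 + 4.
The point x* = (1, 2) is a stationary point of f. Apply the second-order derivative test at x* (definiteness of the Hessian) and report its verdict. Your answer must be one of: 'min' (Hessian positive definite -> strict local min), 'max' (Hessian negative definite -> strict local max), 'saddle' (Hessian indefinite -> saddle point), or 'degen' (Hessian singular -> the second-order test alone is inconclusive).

Compute the Hessian H = grad^2 f:
  H = [[3, 0], [0, 8]]
Verify stationarity: grad f(x*) = H x* + g = (0, 0).
Eigenvalues of H: 3, 8.
Both eigenvalues > 0, so H is positive definite -> x* is a strict local min.

min


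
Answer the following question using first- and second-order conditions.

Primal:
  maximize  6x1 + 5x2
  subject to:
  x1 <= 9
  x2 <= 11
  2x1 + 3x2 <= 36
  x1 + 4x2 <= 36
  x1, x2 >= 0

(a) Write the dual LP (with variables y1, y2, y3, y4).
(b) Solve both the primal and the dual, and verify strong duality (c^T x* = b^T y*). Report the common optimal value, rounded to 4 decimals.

The standard primal-dual pair for 'max c^T x s.t. A x <= b, x >= 0' is:
  Dual:  min b^T y  s.t.  A^T y >= c,  y >= 0.

So the dual LP is:
  minimize  9y1 + 11y2 + 36y3 + 36y4
  subject to:
    y1 + 2y3 + y4 >= 6
    y2 + 3y3 + 4y4 >= 5
    y1, y2, y3, y4 >= 0

Solving the primal: x* = (9, 6).
  primal value c^T x* = 84.
Solving the dual: y* = (2.6667, 0, 1.6667, 0).
  dual value b^T y* = 84.
Strong duality: c^T x* = b^T y*. Confirmed.

84


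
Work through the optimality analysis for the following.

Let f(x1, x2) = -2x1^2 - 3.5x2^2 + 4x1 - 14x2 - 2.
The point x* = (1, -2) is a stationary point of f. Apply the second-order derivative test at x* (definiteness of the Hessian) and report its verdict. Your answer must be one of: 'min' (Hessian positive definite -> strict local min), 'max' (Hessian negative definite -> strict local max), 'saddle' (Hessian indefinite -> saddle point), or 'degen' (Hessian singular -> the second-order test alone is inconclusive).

Compute the Hessian H = grad^2 f:
  H = [[-4, 0], [0, -7]]
Verify stationarity: grad f(x*) = H x* + g = (0, 0).
Eigenvalues of H: -7, -4.
Both eigenvalues < 0, so H is negative definite -> x* is a strict local max.

max


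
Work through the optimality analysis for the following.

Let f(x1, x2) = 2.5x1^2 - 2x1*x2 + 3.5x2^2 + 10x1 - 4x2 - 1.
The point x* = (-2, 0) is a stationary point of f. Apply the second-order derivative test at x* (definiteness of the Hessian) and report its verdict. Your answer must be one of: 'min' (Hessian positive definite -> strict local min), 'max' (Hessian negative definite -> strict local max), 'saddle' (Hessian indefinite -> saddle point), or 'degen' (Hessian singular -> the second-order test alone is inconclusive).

Compute the Hessian H = grad^2 f:
  H = [[5, -2], [-2, 7]]
Verify stationarity: grad f(x*) = H x* + g = (0, 0).
Eigenvalues of H: 3.7639, 8.2361.
Both eigenvalues > 0, so H is positive definite -> x* is a strict local min.

min


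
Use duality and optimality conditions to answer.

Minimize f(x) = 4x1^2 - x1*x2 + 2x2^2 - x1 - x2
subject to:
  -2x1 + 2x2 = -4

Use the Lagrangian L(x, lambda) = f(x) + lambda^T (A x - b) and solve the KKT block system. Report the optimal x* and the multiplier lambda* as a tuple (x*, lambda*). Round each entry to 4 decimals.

Form the Lagrangian:
  L(x, lambda) = (1/2) x^T Q x + c^T x + lambda^T (A x - b)
Stationarity (grad_x L = 0): Q x + c + A^T lambda = 0.
Primal feasibility: A x = b.

This gives the KKT block system:
  [ Q   A^T ] [ x     ]   [-c ]
  [ A    0  ] [ lambda ] = [ b ]

Solving the linear system:
  x*      = (0.8, -1.2)
  lambda* = (3.3)
  f(x*)   = 6.8

x* = (0.8, -1.2), lambda* = (3.3)


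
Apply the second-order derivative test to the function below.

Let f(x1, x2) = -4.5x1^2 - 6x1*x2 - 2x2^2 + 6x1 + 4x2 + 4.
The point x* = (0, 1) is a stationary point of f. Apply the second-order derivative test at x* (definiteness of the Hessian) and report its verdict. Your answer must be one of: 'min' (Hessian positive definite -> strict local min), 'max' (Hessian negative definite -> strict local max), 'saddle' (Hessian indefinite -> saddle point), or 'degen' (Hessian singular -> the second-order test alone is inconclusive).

Compute the Hessian H = grad^2 f:
  H = [[-9, -6], [-6, -4]]
Verify stationarity: grad f(x*) = H x* + g = (0, 0).
Eigenvalues of H: -13, 0.
H has a zero eigenvalue (singular; negative semidefinite but not definite), so H is neither positive definite, negative definite, nor indefinite. The second-order test alone is inconclusive -> degen.
(Indeed, f is constant along the null direction of H through x*, so x* is not a strict local extremum.)

degen


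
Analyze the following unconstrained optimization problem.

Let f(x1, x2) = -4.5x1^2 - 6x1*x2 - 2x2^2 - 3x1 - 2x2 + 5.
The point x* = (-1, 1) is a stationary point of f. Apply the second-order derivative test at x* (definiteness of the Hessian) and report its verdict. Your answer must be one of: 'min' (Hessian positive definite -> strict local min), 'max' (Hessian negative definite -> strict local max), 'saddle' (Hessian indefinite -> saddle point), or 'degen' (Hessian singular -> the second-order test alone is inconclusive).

Compute the Hessian H = grad^2 f:
  H = [[-9, -6], [-6, -4]]
Verify stationarity: grad f(x*) = H x* + g = (0, 0).
Eigenvalues of H: -13, 0.
H has a zero eigenvalue (singular; negative semidefinite but not definite), so H is neither positive definite, negative definite, nor indefinite. The second-order test alone is inconclusive -> degen.
(Indeed, f is constant along the null direction of H through x*, so x* is not a strict local extremum.)

degen


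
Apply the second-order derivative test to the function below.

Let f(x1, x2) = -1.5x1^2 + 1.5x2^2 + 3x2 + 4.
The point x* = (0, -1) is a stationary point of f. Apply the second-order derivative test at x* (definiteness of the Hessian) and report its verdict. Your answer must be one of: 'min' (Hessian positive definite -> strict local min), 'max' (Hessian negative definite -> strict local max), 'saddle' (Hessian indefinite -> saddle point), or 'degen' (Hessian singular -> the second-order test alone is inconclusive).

Compute the Hessian H = grad^2 f:
  H = [[-3, 0], [0, 3]]
Verify stationarity: grad f(x*) = H x* + g = (0, 0).
Eigenvalues of H: -3, 3.
Eigenvalues have mixed signs, so H is indefinite -> x* is a saddle point.

saddle


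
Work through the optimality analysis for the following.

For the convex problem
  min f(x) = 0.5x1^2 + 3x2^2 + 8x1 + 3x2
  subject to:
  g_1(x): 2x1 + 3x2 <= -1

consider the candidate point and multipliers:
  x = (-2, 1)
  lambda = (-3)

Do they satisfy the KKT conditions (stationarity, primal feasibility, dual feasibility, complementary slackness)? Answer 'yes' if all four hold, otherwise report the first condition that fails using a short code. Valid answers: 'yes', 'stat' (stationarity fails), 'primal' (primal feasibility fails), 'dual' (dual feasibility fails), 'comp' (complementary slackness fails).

Gradient of f: grad f(x) = Q x + c = (6, 9)
Constraint values g_i(x) = a_i^T x - b_i:
  g_1((-2, 1)) = 0
Stationarity residual: grad f(x) + sum_i lambda_i a_i = (0, 0)
  -> stationarity OK
Primal feasibility (all g_i <= 0): OK
Dual feasibility (all lambda_i >= 0): FAILS
Complementary slackness (lambda_i * g_i(x) = 0 for all i): OK

Verdict: the first failing condition is dual_feasibility -> dual.

dual
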